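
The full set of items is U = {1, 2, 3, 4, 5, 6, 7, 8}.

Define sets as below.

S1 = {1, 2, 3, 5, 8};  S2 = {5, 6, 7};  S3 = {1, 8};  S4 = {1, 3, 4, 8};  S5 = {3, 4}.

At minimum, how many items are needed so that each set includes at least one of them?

3

Take H = {1, 3, 5}. Each listed set contains at least one of these, so H is a hitting set of size 3.
The sets S2, S3, S5 are pairwise disjoint, so any hitting set needs a separate item for each — at least 3. Hence 3 is optimal.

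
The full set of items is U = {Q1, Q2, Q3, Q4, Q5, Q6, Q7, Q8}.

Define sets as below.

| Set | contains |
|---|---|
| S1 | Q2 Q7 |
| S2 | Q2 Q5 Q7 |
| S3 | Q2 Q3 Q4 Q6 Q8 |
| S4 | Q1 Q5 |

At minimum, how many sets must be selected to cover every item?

Take {S2, S3, S4}. Their union is {Q1, Q2, Q3, Q4, Q5, Q6, Q7, Q8}, which is all 8 items.
Only S4 contains Q1, so S4 is forced; the remaining 6 items need at least 2 more sets (each remaining set adds at most 5) — so at least 3 sets are needed, and 3 is optimal.

3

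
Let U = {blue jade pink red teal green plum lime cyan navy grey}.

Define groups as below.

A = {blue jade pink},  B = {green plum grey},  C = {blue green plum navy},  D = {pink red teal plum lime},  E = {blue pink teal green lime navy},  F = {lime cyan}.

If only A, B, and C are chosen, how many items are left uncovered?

4

Union of A, B, C = {blue, jade, pink, green, plum, navy, grey}.
Not covered: red, teal, lime, cyan — 4 items.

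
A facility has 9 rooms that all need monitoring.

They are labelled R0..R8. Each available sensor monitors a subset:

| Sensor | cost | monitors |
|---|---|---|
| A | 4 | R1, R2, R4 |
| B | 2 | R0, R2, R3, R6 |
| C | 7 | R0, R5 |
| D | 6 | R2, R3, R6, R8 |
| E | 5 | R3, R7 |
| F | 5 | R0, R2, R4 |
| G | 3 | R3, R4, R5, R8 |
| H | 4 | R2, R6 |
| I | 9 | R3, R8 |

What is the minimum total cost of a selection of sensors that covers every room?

14

A, B, E, G together cover every room (A ∪ B ∪ E ∪ G = {R0, R1, R2, R3, R4, R5, R6, R7, R8}); total cost 4 + 2 + 5 + 3 = 14.
No covering selection has total cost below 14.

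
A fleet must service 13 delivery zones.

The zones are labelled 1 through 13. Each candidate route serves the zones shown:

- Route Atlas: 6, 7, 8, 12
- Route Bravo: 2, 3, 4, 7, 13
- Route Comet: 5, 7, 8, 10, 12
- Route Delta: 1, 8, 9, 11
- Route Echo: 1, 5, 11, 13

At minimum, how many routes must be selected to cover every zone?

4

Take {Atlas, Bravo, Comet, Delta}. Their union is {1, 2, 3, 4, 5, 6, 7, 8, 9, 10, 11, 12, 13}, which is all 13 zones.
Only Atlas contains 6, so Atlas is forced; the remaining 9 zones need at least 3 more routes (each remaining route adds at most 4) — so at least 4 routes are needed, and 4 is optimal.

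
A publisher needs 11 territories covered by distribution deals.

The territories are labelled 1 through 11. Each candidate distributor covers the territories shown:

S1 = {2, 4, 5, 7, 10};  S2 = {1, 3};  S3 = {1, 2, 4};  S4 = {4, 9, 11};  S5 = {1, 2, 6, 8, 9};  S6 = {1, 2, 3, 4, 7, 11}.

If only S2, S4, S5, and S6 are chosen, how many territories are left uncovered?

2

Union of S2, S4, S5, S6 = {1, 2, 3, 4, 6, 7, 8, 9, 11}.
Not covered: 5, 10 — 2 territories.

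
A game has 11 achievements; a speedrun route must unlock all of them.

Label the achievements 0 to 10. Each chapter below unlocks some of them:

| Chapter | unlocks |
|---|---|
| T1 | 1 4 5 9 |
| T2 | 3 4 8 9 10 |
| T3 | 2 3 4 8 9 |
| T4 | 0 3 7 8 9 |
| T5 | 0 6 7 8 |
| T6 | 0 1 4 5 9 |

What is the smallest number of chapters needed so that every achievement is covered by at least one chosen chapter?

T1 and T2 and T3 and T5 together: T1 ∪ T2 ∪ T3 ∪ T5 = {0, 1, 2, 3, 4, 5, 6, 7, 8, 9, 10} — every achievement is covered.
No 3 of the 6 chapters cover everything (all 20 combinations miss at least one achievement), so 4 is optimal.

4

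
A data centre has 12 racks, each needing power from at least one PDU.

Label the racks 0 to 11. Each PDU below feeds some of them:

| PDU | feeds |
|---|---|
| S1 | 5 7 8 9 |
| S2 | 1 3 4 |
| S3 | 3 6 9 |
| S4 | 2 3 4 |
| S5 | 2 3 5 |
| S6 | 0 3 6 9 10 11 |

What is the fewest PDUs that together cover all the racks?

4

Take {S1, S2, S5, S6}. Their union is {0, 1, 2, 3, 4, 5, 6, 7, 8, 9, 10, 11}, which is all 12 racks.
No 3 of the 6 PDUs cover everything (all 20 combinations miss at least one rack), so 4 is optimal.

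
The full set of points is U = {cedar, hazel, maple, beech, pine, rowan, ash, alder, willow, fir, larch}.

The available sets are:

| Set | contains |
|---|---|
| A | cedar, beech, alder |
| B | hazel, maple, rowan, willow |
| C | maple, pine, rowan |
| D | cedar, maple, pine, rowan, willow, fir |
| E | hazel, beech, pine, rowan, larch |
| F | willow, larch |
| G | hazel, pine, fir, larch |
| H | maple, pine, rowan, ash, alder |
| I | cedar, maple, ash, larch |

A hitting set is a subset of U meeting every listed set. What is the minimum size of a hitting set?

Take T = {beech, rowan, larch}. Each listed set contains at least one of these, so T is a hitting set of size 3.
The sets A, C, F are pairwise disjoint, so any hitting set needs a separate point for each — at least 3. Hence 3 is optimal.

3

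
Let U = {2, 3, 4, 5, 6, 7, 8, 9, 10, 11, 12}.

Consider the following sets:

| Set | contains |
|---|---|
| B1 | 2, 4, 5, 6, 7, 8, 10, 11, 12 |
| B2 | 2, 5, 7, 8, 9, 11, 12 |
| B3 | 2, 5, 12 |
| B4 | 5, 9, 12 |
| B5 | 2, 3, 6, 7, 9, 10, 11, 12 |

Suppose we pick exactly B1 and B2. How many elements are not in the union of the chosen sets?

Union of B1, B2 = {2, 4, 5, 6, 7, 8, 9, 10, 11, 12}.
Not covered: 3 — 1 element.

1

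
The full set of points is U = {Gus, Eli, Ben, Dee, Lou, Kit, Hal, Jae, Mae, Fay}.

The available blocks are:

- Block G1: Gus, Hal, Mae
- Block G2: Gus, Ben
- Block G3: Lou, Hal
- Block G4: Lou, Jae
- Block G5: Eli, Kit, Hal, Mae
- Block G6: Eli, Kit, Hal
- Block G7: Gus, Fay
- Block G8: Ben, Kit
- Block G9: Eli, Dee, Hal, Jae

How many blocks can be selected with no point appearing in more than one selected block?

3

G7, G8, G9 are pairwise disjoint (G7={Gus,Fay}; G8={Ben,Kit}; G9={Eli,Dee,Hal,Jae}).
Every remaining block overlaps one of these, and no 4 of the listed blocks are pairwise disjoint, so 3 is the maximum.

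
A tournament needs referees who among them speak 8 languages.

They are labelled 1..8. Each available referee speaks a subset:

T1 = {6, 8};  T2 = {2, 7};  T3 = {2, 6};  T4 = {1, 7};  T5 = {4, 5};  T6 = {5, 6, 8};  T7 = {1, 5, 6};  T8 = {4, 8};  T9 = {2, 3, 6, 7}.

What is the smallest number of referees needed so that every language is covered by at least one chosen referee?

3

Take {T7, T8, T9}. Their union is {1, 2, 3, 4, 5, 6, 7, 8}, which is all 8 languages.
Only T9 contains 3, so T9 is forced; the remaining 4 languages need at least 2 more referees (each remaining referee adds at most 2) — so at least 3 referees are needed, and 3 is optimal.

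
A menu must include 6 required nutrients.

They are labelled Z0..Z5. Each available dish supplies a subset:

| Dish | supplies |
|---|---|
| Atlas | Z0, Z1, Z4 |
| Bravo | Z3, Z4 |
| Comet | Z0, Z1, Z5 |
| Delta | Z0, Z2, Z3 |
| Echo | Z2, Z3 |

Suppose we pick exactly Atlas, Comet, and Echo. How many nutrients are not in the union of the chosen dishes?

Union of Atlas, Comet, Echo = {Z0, Z1, Z2, Z3, Z4, Z5} — that's every nutrient, so 0 are uncovered.

0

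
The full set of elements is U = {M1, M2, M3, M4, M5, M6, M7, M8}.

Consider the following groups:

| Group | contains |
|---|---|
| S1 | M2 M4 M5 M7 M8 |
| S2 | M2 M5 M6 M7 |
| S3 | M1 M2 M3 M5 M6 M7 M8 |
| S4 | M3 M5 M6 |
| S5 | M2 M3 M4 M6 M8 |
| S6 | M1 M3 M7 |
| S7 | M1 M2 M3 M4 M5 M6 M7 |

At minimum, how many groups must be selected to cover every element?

2

S1 and S7 cover everything between them: the union {M1, M2, M3, M4, M5, M6, M7, M8} is all of U.
No single group has all 8 elements (the largest, S3, has 7), so 2 is optimal.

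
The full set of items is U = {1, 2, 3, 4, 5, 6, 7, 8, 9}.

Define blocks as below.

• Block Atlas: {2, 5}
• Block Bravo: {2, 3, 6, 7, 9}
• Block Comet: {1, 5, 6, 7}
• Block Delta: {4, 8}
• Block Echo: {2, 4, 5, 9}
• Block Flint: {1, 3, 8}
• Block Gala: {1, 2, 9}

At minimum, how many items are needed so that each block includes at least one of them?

Take H = {2, 5, 8}. Each listed block contains at least one of these, so H is a hitting set of size 3.
No choice of 2 items meets every block, so 3 is the minimum.

3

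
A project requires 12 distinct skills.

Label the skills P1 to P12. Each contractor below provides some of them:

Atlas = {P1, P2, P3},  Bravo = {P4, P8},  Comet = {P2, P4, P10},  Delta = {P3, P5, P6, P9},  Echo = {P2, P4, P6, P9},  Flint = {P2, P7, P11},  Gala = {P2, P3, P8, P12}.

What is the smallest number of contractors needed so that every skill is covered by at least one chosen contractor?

Take {Atlas, Comet, Delta, Flint, Gala}. Their union is {P1, P2, P3, P4, P5, P6, P7, P8, P9, P10, P11, P12}, which is all 12 skills.
No 4 of the 7 contractors cover everything (all 35 combinations miss at least one skill), so 5 is optimal.

5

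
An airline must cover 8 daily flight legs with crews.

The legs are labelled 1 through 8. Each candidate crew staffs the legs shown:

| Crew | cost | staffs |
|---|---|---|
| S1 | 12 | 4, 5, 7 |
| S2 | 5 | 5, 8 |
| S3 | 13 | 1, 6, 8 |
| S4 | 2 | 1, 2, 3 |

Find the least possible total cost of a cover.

27

S1, S3, S4 together cover every leg (S1 ∪ S3 ∪ S4 = {1, 2, 3, 4, 5, 6, 7, 8}); total cost 12 + 13 + 2 = 27.
The greedy pick S4, S2, S1, S3 costs 32; no covering selection beats 27.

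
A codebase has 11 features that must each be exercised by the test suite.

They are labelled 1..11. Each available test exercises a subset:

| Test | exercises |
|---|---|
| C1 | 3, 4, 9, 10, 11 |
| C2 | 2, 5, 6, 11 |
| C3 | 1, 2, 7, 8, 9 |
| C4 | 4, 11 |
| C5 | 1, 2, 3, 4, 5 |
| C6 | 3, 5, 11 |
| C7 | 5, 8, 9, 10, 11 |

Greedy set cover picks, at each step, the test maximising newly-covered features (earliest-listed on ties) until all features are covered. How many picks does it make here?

Greedy: pick C1 (covers 5 new) → pick C3 (covers 4 new) → pick C2 (covers 2 new). Total picks: 3.

3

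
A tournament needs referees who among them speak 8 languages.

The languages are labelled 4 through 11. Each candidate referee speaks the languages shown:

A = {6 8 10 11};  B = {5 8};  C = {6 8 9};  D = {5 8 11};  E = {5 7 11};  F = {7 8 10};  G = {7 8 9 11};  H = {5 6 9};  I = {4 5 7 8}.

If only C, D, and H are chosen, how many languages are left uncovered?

3

Union of C, D, H = {5, 6, 8, 9, 11}.
Not covered: 4, 7, 10 — 3 languages.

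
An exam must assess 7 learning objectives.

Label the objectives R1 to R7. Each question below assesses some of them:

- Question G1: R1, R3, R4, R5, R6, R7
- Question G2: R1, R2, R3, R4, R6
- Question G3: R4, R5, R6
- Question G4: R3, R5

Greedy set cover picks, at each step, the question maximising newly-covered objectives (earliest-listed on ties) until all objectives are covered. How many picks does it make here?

2

Greedy: pick G1 (covers 6 new) → pick G2 (covers 1 new). Total picks: 2.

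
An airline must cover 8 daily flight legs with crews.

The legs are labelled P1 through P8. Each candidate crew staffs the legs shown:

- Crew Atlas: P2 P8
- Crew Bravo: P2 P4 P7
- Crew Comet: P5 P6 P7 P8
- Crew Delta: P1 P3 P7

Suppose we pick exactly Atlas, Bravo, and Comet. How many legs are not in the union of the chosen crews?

Union of Atlas, Bravo, Comet = {P2, P4, P5, P6, P7, P8}.
Not covered: P1, P3 — 2 legs.

2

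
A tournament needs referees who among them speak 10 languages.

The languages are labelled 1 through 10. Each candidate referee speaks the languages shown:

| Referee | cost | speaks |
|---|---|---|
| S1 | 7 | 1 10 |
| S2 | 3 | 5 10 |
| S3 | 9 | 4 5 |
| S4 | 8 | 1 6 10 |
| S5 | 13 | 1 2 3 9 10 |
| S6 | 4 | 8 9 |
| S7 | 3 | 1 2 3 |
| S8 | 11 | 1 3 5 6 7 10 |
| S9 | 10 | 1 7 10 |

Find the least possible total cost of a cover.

S3, S6, S7, S8 together cover every language (S3 ∪ S6 ∪ S7 ∪ S8 = {1, 2, 3, 4, 5, 6, 7, 8, 9, 10}); total cost 9 + 4 + 3 + 11 = 27.
The greedy pick S7, S2, S6, S8, S3 costs 30; no covering selection beats 27.

27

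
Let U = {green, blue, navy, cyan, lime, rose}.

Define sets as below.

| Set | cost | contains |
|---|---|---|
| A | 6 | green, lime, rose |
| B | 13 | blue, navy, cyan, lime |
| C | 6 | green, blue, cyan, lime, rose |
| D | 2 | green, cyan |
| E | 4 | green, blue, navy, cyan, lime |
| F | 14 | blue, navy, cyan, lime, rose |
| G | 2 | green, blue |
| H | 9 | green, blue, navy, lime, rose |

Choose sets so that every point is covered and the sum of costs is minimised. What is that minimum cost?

A, E together cover every point (A ∪ E = {green, blue, navy, cyan, lime, rose}); total cost 6 + 4 = 10.
No covering selection has total cost below 10.

10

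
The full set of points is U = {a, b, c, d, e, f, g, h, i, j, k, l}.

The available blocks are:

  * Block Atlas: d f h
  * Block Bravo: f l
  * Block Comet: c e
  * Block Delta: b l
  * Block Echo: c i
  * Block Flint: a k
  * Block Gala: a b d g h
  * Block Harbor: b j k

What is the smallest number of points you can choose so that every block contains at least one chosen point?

4

T = {b, c, f, k} meets every block (each contains at least one member of T), and |T| = 4.
The blocks Atlas, Comet, Delta, Flint are pairwise disjoint, so any hitting set needs a separate point for each — at least 4. Hence 4 is optimal.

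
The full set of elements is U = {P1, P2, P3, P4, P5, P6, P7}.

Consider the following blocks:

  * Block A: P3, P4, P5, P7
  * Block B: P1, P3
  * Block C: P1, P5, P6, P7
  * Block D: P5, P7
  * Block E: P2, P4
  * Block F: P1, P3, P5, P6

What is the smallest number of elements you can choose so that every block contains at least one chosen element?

3

Take H = {P3, P4, P7}. Each listed block contains at least one of these, so H is a hitting set of size 3.
The blocks B, D, E are pairwise disjoint, so any hitting set needs a separate element for each — at least 3. Hence 3 is optimal.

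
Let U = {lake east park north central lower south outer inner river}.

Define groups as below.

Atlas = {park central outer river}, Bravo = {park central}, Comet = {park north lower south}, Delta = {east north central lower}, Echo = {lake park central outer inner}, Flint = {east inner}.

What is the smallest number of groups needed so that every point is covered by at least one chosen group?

Atlas and Comet and Delta and Echo together: Atlas ∪ Comet ∪ Delta ∪ Echo = {lake, east, park, north, central, lower, south, outer, inner, river} — every point is covered.
No 3 of the 6 groups cover everything (all 20 combinations miss at least one point), so 4 is optimal.

4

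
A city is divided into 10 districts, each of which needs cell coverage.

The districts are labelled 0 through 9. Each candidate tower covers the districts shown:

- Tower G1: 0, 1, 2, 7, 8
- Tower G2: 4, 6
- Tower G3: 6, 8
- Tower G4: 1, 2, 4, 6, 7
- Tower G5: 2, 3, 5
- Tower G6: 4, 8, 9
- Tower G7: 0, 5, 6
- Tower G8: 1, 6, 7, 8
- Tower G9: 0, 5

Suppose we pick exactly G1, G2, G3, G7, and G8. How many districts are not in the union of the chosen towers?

2

Union of G1, G2, G3, G7, G8 = {0, 1, 2, 4, 5, 6, 7, 8}.
Not covered: 3, 9 — 2 districts.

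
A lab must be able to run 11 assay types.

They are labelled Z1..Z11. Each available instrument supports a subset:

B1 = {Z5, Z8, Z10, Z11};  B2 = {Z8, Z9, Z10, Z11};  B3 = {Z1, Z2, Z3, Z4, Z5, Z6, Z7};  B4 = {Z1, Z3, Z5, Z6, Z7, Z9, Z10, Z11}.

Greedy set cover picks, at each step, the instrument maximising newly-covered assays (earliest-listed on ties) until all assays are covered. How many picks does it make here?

3

Greedy: pick B4 (covers 8 new) → pick B3 (covers 2 new) → pick B1 (covers 1 new). Total picks: 3.
(The true minimum cover uses only 2 instruments, so greedy is not optimal here.)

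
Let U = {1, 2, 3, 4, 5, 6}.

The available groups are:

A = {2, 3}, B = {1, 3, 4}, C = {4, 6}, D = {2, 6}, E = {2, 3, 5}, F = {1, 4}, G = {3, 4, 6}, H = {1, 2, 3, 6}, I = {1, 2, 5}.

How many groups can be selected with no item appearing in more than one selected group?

D, F are pairwise disjoint (D={2,6}; F={1,4}).
Every remaining group overlaps one of these, and no 3 of the listed groups are pairwise disjoint, so 2 is the maximum.

2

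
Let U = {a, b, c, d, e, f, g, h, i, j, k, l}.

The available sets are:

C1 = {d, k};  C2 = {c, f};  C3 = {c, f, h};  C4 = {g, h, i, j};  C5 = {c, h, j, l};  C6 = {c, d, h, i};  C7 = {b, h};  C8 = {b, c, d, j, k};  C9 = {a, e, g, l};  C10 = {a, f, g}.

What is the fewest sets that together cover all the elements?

4

C2 and C6 and C8 and C9 together: C2 ∪ C6 ∪ C8 ∪ C9 = {a, b, c, d, e, f, g, h, i, j, k, l} — every element is covered.
No 3 of the 10 sets cover everything (all 120 combinations miss at least one element), so 4 is optimal.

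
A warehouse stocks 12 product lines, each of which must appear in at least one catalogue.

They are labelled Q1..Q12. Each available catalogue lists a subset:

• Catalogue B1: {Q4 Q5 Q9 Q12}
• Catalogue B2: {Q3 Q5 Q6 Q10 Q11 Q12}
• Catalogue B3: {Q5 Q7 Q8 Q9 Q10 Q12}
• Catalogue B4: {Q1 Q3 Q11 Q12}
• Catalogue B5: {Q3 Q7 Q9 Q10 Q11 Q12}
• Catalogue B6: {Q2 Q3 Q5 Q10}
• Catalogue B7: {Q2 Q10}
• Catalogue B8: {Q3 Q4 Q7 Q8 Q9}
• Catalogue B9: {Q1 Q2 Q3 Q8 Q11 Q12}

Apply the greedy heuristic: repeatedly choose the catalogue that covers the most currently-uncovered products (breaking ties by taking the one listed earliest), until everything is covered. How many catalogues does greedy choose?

Greedy: pick B2 (covers 6 new) → pick B8 (covers 4 new) → pick B9 (covers 2 new). Total picks: 3.

3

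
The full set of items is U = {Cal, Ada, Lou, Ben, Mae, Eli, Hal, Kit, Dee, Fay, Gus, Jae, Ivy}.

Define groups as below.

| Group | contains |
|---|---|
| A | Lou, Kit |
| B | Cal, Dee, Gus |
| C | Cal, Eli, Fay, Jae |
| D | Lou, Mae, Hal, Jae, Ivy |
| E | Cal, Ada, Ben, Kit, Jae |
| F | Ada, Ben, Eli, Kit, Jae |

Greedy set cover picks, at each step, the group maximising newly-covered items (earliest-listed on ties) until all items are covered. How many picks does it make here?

4

Greedy: pick D (covers 5 new) → pick E (covers 4 new) → pick B (covers 2 new) → pick C (covers 2 new). Total picks: 4.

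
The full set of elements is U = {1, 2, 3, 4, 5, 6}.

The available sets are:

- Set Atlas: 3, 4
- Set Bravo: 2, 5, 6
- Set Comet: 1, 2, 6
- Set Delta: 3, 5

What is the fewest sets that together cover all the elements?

Take {Atlas, Comet, Delta}. Their union is {1, 2, 3, 4, 5, 6}, which is all 6 elements.
Only Comet contains 1, so Comet is forced; the remaining 3 elements need at least 2 more sets (each remaining set adds at most 2) — so at least 3 sets are needed, and 3 is optimal.

3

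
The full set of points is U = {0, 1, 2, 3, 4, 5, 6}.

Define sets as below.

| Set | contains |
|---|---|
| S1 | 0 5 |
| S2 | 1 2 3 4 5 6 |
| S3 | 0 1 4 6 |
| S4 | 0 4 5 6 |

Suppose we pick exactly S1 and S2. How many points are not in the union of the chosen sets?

0

Union of S1, S2 = {0, 1, 2, 3, 4, 5, 6} — that's every point, so 0 are uncovered.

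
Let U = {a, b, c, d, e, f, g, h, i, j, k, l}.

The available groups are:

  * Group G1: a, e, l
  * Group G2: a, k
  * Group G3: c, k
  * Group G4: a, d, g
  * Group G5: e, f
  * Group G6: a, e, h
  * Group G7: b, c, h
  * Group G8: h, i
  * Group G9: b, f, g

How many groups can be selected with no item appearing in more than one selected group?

4

G1, G3, G8, G9 are pairwise disjoint (G1={a,e,l}; G3={c,k}; G8={h,i}; G9={b,f,g}).
Every remaining group overlaps one of these, and no 5 of the listed groups are pairwise disjoint, so 4 is the maximum.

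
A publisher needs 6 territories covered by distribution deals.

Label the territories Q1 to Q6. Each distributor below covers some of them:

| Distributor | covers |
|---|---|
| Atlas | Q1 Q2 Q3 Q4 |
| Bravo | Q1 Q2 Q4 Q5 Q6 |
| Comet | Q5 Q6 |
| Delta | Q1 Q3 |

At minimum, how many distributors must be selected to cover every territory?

2

Atlas and Bravo together: Atlas ∪ Bravo = {Q1, Q2, Q3, Q4, Q5, Q6} — every territory is covered.
No single distributor has all 6 territories (the largest, Bravo, has 5), so 2 is optimal.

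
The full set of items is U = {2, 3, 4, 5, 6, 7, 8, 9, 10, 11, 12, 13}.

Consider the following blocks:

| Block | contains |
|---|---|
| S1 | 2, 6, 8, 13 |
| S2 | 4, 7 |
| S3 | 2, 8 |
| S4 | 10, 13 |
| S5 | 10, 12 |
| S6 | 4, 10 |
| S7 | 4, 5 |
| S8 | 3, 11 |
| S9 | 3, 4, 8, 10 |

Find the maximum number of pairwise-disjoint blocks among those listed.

S3, S5, S7, S8 are pairwise disjoint (S3={2,8}; S5={10,12}; S7={4,5}; S8={3,11}).
Every remaining block overlaps one of these, and no 5 of the listed blocks are pairwise disjoint, so 4 is the maximum.

4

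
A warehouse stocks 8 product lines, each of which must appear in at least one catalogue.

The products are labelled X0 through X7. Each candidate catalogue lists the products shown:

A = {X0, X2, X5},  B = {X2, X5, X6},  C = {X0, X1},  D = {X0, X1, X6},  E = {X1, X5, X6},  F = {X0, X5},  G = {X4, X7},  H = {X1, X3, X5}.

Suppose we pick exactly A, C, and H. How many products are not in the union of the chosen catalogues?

3

Union of A, C, H = {X0, X1, X2, X3, X5}.
Not covered: X4, X6, X7 — 3 products.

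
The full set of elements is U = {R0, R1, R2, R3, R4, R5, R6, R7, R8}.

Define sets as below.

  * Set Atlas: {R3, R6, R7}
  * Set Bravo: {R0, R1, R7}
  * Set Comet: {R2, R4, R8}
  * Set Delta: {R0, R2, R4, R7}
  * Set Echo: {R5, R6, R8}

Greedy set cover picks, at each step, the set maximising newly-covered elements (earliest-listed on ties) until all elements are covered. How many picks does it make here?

4

Greedy: pick Delta (covers 4 new) → pick Echo (covers 3 new) → pick Atlas (covers 1 new) → pick Bravo (covers 1 new). Total picks: 4.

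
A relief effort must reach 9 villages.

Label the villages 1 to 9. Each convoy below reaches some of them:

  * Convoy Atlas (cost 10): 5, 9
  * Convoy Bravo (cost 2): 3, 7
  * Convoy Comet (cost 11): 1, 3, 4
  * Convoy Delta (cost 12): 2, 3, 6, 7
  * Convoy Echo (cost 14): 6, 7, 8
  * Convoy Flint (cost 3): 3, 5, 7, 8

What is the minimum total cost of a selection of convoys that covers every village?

Atlas, Comet, Delta, Flint together cover every village (Atlas ∪ Comet ∪ Delta ∪ Flint = {1, 2, 3, 4, 5, 6, 7, 8, 9}); total cost 10 + 11 + 12 + 3 = 36.
No covering selection has total cost below 36.

36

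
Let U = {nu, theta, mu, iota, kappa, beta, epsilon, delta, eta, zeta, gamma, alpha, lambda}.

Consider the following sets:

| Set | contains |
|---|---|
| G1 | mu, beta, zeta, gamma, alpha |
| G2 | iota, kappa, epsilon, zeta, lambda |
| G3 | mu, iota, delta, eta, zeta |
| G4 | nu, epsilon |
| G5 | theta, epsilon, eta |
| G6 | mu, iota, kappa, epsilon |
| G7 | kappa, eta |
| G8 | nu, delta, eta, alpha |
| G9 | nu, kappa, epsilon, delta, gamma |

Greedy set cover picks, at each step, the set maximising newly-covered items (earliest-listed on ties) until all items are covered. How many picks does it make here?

4

Greedy: pick G1 (covers 5 new) → pick G2 (covers 4 new) → pick G8 (covers 3 new) → pick G5 (covers 1 new). Total picks: 4.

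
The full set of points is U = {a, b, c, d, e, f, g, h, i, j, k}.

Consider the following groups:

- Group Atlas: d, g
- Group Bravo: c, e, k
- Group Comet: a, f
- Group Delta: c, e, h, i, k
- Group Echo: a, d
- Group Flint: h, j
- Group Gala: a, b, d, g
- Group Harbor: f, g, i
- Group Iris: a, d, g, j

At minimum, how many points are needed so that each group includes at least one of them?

Take T = {a, g, j, k}. Each listed group contains at least one of these, so T is a hitting set of size 4.
The groups Bravo, Echo, Flint, Harbor are pairwise disjoint, so any hitting set needs a separate point for each — at least 4. Hence 4 is optimal.

4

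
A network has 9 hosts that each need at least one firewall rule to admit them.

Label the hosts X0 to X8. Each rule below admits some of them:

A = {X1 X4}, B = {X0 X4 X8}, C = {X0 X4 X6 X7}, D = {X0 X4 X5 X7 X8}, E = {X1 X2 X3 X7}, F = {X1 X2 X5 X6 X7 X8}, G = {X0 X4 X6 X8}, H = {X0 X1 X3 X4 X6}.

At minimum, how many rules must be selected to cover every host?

2

F and H together: F ∪ H = {X0, X1, X2, X3, X4, X5, X6, X7, X8} — every host is covered.
No single rule has all 9 hosts (the largest, F, has 6), so 2 is optimal.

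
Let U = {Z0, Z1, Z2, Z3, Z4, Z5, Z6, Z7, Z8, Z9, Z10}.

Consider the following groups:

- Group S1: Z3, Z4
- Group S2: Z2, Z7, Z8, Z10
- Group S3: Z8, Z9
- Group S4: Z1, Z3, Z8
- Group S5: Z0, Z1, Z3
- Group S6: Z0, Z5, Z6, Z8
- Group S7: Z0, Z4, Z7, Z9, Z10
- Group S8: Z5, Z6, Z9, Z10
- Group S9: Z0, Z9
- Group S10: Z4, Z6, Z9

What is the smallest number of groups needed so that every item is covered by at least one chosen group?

S1, S2, S5, and S8 cover everything between them: the union {Z0, Z1, Z2, Z3, Z4, Z5, Z6, Z7, Z8, Z9, Z10} is all of U.
Only S2 contains Z2, so S2 is forced; the remaining 7 items need at least 3 more groups (each remaining group adds at most 3) — so at least 4 groups are needed, and 4 is optimal.

4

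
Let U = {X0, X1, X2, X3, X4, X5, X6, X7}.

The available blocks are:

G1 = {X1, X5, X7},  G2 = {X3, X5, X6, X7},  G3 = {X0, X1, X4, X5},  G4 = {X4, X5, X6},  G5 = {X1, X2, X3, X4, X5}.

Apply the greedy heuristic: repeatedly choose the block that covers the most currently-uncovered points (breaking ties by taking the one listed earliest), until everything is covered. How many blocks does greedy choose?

Greedy: pick G5 (covers 5 new) → pick G2 (covers 2 new) → pick G3 (covers 1 new). Total picks: 3.

3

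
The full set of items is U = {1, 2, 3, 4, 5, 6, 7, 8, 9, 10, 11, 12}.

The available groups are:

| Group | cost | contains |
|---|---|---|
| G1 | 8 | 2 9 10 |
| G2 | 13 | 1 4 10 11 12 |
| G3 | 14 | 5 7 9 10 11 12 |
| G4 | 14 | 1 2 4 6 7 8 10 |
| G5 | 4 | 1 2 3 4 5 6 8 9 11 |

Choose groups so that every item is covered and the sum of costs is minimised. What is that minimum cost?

G3, G5 together cover every item (G3 ∪ G5 = {1, 2, 3, 4, 5, 6, 7, 8, 9, 10, 11, 12}); total cost 14 + 4 = 18.
No covering selection has total cost below 18.

18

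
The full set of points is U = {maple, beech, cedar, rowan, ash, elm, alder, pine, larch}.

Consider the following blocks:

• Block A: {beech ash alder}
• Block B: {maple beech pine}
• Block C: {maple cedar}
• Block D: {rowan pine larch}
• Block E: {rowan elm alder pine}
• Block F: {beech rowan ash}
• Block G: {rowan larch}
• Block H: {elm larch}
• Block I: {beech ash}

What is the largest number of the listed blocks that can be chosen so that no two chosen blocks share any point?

3

C, E, I are pairwise disjoint (C={maple,cedar}; E={rowan,elm,alder,pine}; I={beech,ash}).
Every remaining block overlaps one of these, and no 4 of the listed blocks are pairwise disjoint, so 3 is the maximum.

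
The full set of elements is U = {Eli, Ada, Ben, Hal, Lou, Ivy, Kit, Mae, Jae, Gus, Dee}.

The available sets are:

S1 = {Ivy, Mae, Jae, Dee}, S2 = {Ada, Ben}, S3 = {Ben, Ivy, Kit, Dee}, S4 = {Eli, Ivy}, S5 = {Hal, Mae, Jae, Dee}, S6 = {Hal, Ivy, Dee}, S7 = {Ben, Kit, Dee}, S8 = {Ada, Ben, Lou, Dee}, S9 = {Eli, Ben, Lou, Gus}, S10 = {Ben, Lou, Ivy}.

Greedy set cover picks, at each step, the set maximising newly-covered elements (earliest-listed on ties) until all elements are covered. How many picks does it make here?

Greedy: pick S1 (covers 4 new) → pick S9 (covers 4 new) → pick S2 (covers 1 new) → pick S3 (covers 1 new) → pick S5 (covers 1 new). Total picks: 5.
(The true minimum cover uses only 4 sets, so greedy is not optimal here.)

5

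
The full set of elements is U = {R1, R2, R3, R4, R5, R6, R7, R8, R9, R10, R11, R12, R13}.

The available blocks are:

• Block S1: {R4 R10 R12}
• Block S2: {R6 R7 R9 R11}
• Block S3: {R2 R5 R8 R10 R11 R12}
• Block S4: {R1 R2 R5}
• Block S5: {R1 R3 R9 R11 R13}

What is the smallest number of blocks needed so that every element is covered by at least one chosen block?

4

Take {S1, S2, S3, S5}. Their union is {R1, R2, R3, R4, R5, R6, R7, R8, R9, R10, R11, R12, R13}, which is all 13 elements.
No 3 of the 5 blocks cover everything (all 10 combinations miss at least one element), so 4 is optimal.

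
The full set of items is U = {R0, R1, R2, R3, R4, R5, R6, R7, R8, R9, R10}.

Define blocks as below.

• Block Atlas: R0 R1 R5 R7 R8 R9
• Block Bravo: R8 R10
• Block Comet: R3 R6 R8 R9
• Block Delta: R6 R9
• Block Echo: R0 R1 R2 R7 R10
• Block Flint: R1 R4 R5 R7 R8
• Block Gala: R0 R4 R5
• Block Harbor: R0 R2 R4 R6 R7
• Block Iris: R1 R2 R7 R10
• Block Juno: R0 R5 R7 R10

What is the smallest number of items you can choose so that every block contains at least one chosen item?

H = {R5, R6, R10} meets every block (each contains at least one member of H), and |H| = 3.
The blocks Comet, Gala, Iris are pairwise disjoint, so any hitting set needs a separate item for each — at least 3. Hence 3 is optimal.

3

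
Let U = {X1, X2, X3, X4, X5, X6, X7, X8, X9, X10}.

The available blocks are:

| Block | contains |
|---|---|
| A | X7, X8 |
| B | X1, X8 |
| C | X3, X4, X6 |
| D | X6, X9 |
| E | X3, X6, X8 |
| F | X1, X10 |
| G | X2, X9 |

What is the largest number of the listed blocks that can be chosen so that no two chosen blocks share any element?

4

A, C, F, G are pairwise disjoint (A={X7,X8}; C={X3,X4,X6}; F={X1,X10}; G={X2,X9}).
Every remaining block overlaps one of these, and no 5 of the listed blocks are pairwise disjoint, so 4 is the maximum.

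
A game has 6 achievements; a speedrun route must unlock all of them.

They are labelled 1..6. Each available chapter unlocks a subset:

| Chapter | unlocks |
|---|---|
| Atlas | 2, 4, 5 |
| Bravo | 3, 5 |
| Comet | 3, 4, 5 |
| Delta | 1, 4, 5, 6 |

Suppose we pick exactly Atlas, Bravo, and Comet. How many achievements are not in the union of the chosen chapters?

Union of Atlas, Bravo, Comet = {2, 3, 4, 5}.
Not covered: 1, 6 — 2 achievements.

2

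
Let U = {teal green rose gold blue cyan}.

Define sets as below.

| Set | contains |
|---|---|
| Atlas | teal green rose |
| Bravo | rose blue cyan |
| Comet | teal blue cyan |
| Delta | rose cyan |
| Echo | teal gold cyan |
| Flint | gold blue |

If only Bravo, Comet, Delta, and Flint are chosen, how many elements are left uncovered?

Union of Bravo, Comet, Delta, Flint = {teal, rose, gold, blue, cyan}.
Not covered: green — 1 element.

1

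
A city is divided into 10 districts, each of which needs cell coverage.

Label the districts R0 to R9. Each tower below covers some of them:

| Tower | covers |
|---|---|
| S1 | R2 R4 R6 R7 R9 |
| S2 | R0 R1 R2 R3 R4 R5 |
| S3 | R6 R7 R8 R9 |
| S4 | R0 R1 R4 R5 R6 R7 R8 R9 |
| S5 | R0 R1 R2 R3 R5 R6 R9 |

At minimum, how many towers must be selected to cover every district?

S4 and S5 together: S4 ∪ S5 = {R0, R1, R2, R3, R4, R5, R6, R7, R8, R9} — every district is covered.
No single tower has all 10 districts (the largest, S4, has 8), so 2 is optimal.

2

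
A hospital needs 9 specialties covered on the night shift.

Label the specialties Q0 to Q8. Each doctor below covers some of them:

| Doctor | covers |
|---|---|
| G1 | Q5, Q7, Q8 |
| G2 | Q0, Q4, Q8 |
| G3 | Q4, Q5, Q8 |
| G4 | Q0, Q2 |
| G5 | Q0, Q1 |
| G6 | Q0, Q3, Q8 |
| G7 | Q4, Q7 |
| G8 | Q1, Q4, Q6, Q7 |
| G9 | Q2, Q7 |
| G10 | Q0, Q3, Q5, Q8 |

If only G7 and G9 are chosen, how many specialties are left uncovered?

Union of G7, G9 = {Q2, Q4, Q7}.
Not covered: Q0, Q1, Q3, Q5, Q6, Q8 — 6 specialties.

6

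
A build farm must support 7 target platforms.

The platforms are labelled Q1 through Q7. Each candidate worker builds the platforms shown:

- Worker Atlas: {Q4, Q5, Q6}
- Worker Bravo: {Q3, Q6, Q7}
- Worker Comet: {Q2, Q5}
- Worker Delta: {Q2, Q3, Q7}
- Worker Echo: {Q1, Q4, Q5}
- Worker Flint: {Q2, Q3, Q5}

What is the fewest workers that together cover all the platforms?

Take {Bravo, Delta, Echo}. Their union is {Q1, Q2, Q3, Q4, Q5, Q6, Q7}, which is all 7 platforms.
Each worker has at most 3 platforms, and 2·3 = 6 < 7 — so at least 3 workers are needed, and 3 is optimal.

3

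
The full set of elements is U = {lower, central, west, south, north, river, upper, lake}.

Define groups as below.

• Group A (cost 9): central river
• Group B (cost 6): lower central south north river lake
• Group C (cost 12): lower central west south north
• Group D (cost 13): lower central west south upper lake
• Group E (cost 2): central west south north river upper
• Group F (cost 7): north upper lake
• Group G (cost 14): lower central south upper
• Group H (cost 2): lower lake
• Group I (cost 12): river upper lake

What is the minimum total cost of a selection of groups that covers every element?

4

E, H together cover every element (E ∪ H = {lower, central, west, south, north, river, upper, lake}); total cost 2 + 2 = 4.
No covering selection has total cost below 4.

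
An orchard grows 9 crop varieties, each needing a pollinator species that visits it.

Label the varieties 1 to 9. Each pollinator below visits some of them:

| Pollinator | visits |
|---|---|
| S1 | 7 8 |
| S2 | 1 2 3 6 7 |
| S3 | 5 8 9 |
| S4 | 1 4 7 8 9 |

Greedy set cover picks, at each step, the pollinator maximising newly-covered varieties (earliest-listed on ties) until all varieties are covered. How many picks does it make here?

Greedy: pick S2 (covers 5 new) → pick S3 (covers 3 new) → pick S4 (covers 1 new). Total picks: 3.

3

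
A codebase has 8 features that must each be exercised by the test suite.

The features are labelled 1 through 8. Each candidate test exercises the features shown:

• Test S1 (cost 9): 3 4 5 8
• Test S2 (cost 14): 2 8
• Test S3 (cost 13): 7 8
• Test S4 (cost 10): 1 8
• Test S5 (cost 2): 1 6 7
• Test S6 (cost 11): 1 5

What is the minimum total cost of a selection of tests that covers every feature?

S1, S2, S5 together cover every feature (S1 ∪ S2 ∪ S5 = {1, 2, 3, 4, 5, 6, 7, 8}); total cost 9 + 14 + 2 = 25.
No covering selection has total cost below 25.

25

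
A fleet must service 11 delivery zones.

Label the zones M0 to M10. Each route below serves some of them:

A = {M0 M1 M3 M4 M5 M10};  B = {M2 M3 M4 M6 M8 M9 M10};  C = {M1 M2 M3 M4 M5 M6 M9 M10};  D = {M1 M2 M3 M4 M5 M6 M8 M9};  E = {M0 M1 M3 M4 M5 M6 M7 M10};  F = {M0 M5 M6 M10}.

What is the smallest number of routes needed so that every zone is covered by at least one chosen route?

2

Take {D, E}. Their union is {M0, M1, M2, M3, M4, M5, M6, M7, M8, M9, M10}, which is all 11 zones.
No single route has all 11 zones (the largest, C, has 8), so 2 is optimal.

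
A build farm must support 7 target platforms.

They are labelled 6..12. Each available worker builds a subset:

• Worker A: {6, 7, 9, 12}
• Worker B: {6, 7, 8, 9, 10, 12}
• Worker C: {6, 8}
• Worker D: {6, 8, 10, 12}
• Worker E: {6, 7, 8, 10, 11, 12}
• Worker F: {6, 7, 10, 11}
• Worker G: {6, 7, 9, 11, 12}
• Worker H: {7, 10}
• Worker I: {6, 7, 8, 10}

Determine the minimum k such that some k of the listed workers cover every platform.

Take {B, E}. Their union is {6, 7, 8, 9, 10, 11, 12}, which is all 7 platforms.
No single worker has all 7 platforms (the largest, B, has 6), so 2 is optimal.

2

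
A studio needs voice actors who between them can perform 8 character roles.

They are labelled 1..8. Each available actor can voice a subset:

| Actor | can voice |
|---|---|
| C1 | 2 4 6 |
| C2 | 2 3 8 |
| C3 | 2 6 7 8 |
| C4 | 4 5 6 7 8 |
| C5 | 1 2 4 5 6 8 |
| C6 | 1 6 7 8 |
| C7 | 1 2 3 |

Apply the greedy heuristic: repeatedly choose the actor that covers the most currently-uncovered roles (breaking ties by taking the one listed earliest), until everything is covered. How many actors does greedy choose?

3

Greedy: pick C5 (covers 6 new) → pick C2 (covers 1 new) → pick C3 (covers 1 new). Total picks: 3.
(The true minimum cover uses only 2 actors, so greedy is not optimal here.)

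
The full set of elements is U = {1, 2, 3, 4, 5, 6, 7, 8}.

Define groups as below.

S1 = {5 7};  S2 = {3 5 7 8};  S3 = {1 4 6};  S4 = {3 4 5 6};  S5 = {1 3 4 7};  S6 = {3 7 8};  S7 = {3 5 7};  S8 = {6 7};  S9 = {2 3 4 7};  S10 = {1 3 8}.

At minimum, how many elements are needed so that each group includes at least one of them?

Take H = {1, 5, 7}. Each listed group contains at least one of these, so H is a hitting set of size 3.
No choice of 2 elements meets every group, so 3 is the minimum.

3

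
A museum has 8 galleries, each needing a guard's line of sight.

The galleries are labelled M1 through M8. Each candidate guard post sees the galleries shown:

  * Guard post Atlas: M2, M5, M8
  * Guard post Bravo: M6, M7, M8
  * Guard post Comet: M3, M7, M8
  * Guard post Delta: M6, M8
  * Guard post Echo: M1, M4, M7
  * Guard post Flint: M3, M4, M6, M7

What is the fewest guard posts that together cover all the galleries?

Atlas and Echo and Flint together: Atlas ∪ Echo ∪ Flint = {M1, M2, M3, M4, M5, M6, M7, M8} — every gallery is covered.
Only Echo contains M1, so Echo is forced; the remaining 5 galleries need at least 2 more guard posts (each remaining guard post adds at most 3) — so at least 3 guard posts are needed, and 3 is optimal.

3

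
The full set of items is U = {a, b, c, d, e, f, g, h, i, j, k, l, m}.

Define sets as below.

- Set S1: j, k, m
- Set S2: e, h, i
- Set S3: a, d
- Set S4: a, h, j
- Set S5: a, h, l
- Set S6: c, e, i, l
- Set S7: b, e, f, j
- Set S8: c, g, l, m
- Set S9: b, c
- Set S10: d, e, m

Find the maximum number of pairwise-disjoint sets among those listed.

S1, S2, S3, S9 are pairwise disjoint (S1={j,k,m}; S2={e,h,i}; S3={a,d}; S9={b,c}).
Every remaining set overlaps one of these, and no 5 of the listed sets are pairwise disjoint, so 4 is the maximum.

4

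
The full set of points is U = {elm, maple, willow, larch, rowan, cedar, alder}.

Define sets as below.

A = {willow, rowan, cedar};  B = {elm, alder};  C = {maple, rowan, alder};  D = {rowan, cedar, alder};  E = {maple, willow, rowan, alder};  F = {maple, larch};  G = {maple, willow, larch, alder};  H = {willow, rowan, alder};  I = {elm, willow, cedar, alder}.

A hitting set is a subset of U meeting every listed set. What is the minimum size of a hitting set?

T = {larch, rowan, alder} meets every set (each contains at least one member of T), and |T| = 3.
The sets A, B, F are pairwise disjoint, so any hitting set needs a separate point for each — at least 3. Hence 3 is optimal.

3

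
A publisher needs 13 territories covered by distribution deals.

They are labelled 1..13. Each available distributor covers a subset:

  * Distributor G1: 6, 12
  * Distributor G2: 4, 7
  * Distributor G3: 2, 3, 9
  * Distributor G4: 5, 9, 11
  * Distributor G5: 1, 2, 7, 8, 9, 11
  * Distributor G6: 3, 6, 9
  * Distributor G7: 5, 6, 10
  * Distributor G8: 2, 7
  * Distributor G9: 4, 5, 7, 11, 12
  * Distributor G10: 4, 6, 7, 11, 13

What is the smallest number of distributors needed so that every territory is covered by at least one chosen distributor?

G1 and G3 and G5 and G7 and G10 together: G1 ∪ G3 ∪ G5 ∪ G7 ∪ G10 = {1, 2, 3, 4, 5, 6, 7, 8, 9, 10, 11, 12, 13} — every territory is covered.
No 4 of the 10 distributors cover everything (all 210 combinations miss at least one territory), so 5 is optimal.

5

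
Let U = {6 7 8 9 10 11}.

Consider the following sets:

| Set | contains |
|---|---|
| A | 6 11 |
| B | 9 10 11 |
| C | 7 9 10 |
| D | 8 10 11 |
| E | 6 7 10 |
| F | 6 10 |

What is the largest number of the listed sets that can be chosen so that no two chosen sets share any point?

A, C are pairwise disjoint (A={6,11}; C={7,9,10}).
Every remaining set overlaps one of these, and no 3 of the listed sets are pairwise disjoint, so 2 is the maximum.

2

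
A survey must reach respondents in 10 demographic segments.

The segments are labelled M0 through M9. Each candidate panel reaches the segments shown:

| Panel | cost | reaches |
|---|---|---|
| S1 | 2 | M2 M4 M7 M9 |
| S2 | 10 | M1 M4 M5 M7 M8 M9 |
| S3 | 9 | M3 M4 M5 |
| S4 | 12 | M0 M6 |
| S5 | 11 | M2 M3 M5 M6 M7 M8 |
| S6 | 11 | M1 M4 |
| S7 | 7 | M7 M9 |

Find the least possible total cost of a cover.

33

S2, S4, S5 together cover every segment (S2 ∪ S4 ∪ S5 = {M0, M1, M2, M3, M4, M5, M6, M7, M8, M9}); total cost 10 + 12 + 11 = 33.
The greedy pick S1, S5, S2, S4 costs 35; no covering selection beats 33.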